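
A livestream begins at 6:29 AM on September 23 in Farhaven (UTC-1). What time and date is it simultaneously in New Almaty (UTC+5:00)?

New Almaty is 6:00 ahead of Farhaven.
Shift by the zone difference: 6:29 AM + 6:00 = 12:29 PM on Sep 23 in New Almaty.

12:29 PM on Sep 23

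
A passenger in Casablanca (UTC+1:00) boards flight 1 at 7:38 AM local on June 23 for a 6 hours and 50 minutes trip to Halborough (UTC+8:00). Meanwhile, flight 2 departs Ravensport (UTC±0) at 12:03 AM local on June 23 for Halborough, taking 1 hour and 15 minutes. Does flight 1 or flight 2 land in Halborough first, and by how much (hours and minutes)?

the second, by 12 hours 10 minutes

Flight 1 in UTC: 7:38 AM − 1:00 = 6:38 AM on Jun 23.
+6 hours and 50 minutes → arrive 1:28 PM UTC on Jun 23.
Flight 2 departs at 12:03 AM UTC (Jun 23).
+1 hour 15 minutes → arrive 1:18 AM UTC on Jun 23.
Flight 2 lands earlier by 12 hours 10 minutes.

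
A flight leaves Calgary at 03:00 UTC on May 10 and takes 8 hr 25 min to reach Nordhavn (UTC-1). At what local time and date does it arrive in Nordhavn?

10:25 on May 10

Departure is given in UTC: 03:00 on May 10.
Add 8 hours 25 minutes → 11:25 UTC.
Nordhavn is UTC−1:00: 11:25 − 1:00 = 10:25 on May 10.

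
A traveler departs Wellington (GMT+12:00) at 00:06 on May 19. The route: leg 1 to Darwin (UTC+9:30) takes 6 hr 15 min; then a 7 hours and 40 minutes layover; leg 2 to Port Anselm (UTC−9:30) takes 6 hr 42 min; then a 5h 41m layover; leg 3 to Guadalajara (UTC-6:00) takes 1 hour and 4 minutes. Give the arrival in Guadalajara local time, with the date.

Convert departure to UTC: 00:06 − 12:00 = 12:06 UTC on May 18.
Add 6 hours 15 minutes leg 1 → 18:21 UTC.
Add 7 hours 40 minutes layover in Darwin → 02:01 UTC (May 19).
Add 6 hours 42 minutes leg 2 → 08:43 UTC.
Add 5 hours 41 minutes layover in Port Anselm → 14:24 UTC.
Add 1 hour and 4 minutes leg 3 → 15:28 UTC.
Guadalajara is UTC−6:00, so local arrival = 15:28 − 6:00 = 09:28 on May 19.

09:28 on May 19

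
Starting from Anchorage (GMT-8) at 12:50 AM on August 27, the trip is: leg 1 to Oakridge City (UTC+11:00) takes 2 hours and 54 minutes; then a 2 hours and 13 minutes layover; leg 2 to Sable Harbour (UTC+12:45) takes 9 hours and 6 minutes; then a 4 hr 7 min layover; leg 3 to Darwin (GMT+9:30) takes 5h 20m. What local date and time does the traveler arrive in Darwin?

6:00 PM on August 28

Convert departure to UTC: 12:50 AM + 8:00 = 8:50 AM UTC on Aug 27.
Add 2 hours and 54 minutes leg 1 → 11:44 AM UTC.
Add 2 hours 13 minutes layover in Oakridge City → 1:57 PM UTC.
Add 9 hours 6 minutes leg 2 → 11:03 PM UTC.
Add 4 hours 7 minutes layover in Sable Harbour → 3:10 AM UTC (Aug 28).
Add 5 hours and 20 minutes leg 3 → 8:30 AM UTC.
Darwin is UTC+9:30, so local arrival = 8:30 AM + 9:30 = 6:00 PM on Aug 28.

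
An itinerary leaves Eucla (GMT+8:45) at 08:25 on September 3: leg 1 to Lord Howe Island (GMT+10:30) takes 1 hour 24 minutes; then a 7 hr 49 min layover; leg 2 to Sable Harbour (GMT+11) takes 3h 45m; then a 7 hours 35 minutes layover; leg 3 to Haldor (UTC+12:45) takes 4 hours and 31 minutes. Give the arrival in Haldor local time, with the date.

13:29 on September 4

Convert departure to UTC: 08:25 − 8:45 = 23:40 UTC on Sep 2.
Add 1 hour and 24 minutes leg 1 → 01:04 UTC (Sep 3).
Add 7 hours 49 minutes layover in Lord Howe Island → 08:53 UTC.
Add 3 hours and 45 minutes leg 2 → 12:38 UTC.
Add 7 hours 35 minutes layover in Sable Harbour → 20:13 UTC.
Add 4 hours and 31 minutes leg 3 → 00:44 UTC (Sep 4).
Haldor is UTC+12:45, so local arrival = 00:44 + 12:45 = 13:29 on Sep 4.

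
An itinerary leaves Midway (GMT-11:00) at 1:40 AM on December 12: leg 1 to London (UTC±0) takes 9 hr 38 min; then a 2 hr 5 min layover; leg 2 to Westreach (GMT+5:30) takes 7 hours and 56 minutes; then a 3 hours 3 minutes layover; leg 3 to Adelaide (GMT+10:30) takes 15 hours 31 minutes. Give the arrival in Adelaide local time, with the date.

Convert departure to UTC: 1:40 AM + 11:00 = 12:40 PM UTC on Dec 12.
Add 9 hours and 38 minutes leg 1 → 10:18 PM UTC.
Add 2 hours 5 minutes layover in London → 12:23 AM UTC (Dec 13).
Add 7 hours and 56 minutes leg 2 → 8:19 AM UTC.
Add 3 hours 3 minutes layover in Westreach → 11:22 AM UTC.
Add 15 hours and 31 minutes leg 3 → 2:53 AM UTC (Dec 14).
Adelaide is UTC+10:30, so local arrival = 2:53 AM + 10:30 = 1:23 PM on Dec 14.

1:23 PM on Dec 14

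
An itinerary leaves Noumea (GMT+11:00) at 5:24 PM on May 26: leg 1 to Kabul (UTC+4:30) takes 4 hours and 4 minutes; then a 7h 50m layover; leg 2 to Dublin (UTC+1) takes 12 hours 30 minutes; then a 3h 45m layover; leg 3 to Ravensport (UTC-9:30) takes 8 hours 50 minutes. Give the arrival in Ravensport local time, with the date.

Convert departure to UTC: 5:24 PM − 11:00 = 6:24 AM UTC on May 26.
Add 4 hours 4 minutes leg 1 → 10:28 AM UTC.
Add 7 hours 50 minutes layover in Kabul → 6:18 PM UTC.
Add 12 hours 30 minutes leg 2 → 6:48 AM UTC (May 27).
Add 3 hours and 45 minutes layover in Dublin → 10:33 AM UTC.
Add 8 hours and 50 minutes leg 3 → 7:23 PM UTC.
Ravensport is UTC−9:30, so local arrival = 7:23 PM − 9:30 = 9:53 AM on May 27.

9:53 AM on May 27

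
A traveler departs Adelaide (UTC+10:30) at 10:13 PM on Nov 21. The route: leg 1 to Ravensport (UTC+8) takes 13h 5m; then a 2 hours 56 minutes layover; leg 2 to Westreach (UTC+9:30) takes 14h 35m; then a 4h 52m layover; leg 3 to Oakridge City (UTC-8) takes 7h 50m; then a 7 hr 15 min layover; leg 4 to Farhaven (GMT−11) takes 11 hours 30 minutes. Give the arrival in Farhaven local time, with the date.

2:46 PM on Nov 23

Convert departure to UTC: 10:13 PM − 10:30 = 11:43 AM UTC on Nov 21.
Add 13 hours 5 minutes leg 1 → 12:48 AM UTC (Nov 22).
Add 2 hours and 56 minutes layover in Ravensport → 3:44 AM UTC.
Add 14 hours and 35 minutes leg 2 → 6:19 PM UTC.
Add 4 hours and 52 minutes layover in Westreach → 11:11 PM UTC.
Add 7 hours 50 minutes leg 3 → 7:01 AM UTC (Nov 23).
Add 7 hours and 15 minutes layover in Oakridge City → 2:16 PM UTC.
Add 11 hours 30 minutes leg 4 → 1:46 AM UTC (Nov 24).
Farhaven is UTC−11:00, so local arrival = 1:46 AM − 11:00 = 2:46 PM on Nov 23.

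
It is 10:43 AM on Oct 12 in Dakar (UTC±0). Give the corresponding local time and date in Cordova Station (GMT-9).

Dakar is UTC+0 so that is 10:43 AM UTC.
Cordova Station is UTC−9:00: 10:43 AM − 9:00 = 1:43 AM on Oct 12.

1:43 AM on October 12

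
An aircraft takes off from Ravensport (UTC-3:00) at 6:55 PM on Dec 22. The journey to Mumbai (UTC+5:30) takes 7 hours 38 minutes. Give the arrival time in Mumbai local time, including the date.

Convert departure to UTC: 6:55 PM + 3:00 = 9:55 PM UTC on Dec 22.
Add 7 hours and 38 minutes travel time → 5:33 AM UTC (Dec 23).
Mumbai is UTC+5:30, so local arrival = 5:33 AM + 5:30 = 11:03 AM on Dec 23.

11:03 AM on December 23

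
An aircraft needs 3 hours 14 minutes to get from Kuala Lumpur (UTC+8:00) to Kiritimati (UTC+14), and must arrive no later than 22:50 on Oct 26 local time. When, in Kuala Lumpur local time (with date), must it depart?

13:36 on October 26

Target arrival in UTC: 22:50 − 14:00 = 08:50 on Oct 26.
Subtract 3 hours and 14 minutes → departure 05:36 UTC on Oct 26.
Kuala Lumpur is UTC+8:00: 05:36 + 8:00 = 13:36 on Oct 26.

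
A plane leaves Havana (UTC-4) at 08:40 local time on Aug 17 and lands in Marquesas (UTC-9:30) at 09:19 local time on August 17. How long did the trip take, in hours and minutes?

Departure in UTC: 08:40 + 4:00 = 12:40 on Aug 17.
Arrival in UTC: 09:19 + 9:30 = 18:49 on Aug 17.
Elapsed = 18:49 − 12:40 = 6 hours 9 minutes.

6 hours 9 minutes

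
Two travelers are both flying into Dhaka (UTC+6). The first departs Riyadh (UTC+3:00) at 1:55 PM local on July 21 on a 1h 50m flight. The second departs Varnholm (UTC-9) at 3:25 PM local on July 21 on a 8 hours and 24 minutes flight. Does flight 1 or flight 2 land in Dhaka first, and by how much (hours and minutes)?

Flight 1 in UTC: 1:55 PM − 3:00 = 10:55 AM on Jul 21.
+1 hour and 50 minutes → arrive 12:45 PM UTC on Jul 21.
Flight 2 in UTC: 3:25 PM + 9:00 = 12:25 AM on Jul 22.
+8 hours 24 minutes → arrive 8:49 AM UTC on Jul 22.
Flight 1 lands earlier by 20 hours 4 minutes.

the first, by 20 hours 4 minutes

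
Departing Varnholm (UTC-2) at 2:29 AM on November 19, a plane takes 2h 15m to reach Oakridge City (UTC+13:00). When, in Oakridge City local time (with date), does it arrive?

7:44 PM on Nov 19

Convert departure to UTC: 2:29 AM + 2:00 = 4:29 AM UTC on Nov 19.
Add 2 hours 15 minutes travel time → 6:44 AM UTC.
Oakridge City is UTC+13:00, so local arrival = 6:44 AM + 13:00 = 7:44 PM on Nov 19.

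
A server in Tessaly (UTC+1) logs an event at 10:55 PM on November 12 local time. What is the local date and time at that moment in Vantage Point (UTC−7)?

Vantage Point is 8:00 behind Tessaly.
Shift by the zone difference: 10:55 PM − 8:00 = 2:55 PM on Nov 12 in Vantage Point.

2:55 PM on Nov 12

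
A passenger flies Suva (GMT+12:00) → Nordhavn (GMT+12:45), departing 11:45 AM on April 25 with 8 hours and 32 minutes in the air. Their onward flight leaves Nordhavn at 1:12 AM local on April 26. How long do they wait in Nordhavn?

Convert departure to UTC: 11:45 AM − 12:00 = 11:45 PM UTC on Apr 24.
Add 8 hours 32 minutes flight time → 8:17 AM UTC (Apr 25).
Nordhavn is UTC+12:45, so local arrival = 8:17 AM + 12:45 = 9:02 PM on Apr 25.
Layover = 1:12 AM − 9:02 PM (+1 day) = 4 hours 10 minutes.

4 hours 10 minutes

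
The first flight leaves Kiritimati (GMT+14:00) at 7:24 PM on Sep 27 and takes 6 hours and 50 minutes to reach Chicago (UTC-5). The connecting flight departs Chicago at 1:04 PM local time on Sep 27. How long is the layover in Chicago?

Convert departure to UTC: 7:24 PM − 14:00 = 5:24 AM UTC on Sep 27.
Add 6 hours 50 minutes flight time → 12:14 PM UTC.
Chicago is UTC−5:00, so local arrival = 12:14 PM − 5:00 = 7:14 AM on Sep 27.
Layover = 1:04 PM − 7:14 AM = 5 hours 50 minutes.

5 hours 50 minutes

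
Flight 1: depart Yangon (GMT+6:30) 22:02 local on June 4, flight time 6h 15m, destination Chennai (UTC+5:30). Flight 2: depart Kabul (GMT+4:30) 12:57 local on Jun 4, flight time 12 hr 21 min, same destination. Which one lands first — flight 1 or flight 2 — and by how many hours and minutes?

Flight 1 in UTC: 22:02 − 6:30 = 15:32 on Jun 4.
+6 hours 15 minutes → arrive 21:47 UTC on Jun 4.
Flight 2 in UTC: 12:57 − 4:30 = 08:27 on Jun 4.
+12 hours and 21 minutes → arrive 20:48 UTC on Jun 4.
Flight 2 lands earlier by 59 minutes.

the second, by 59 minutes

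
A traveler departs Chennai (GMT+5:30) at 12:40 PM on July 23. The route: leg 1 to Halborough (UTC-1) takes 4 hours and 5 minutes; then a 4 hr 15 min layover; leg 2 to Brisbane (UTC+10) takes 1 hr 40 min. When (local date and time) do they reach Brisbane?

3:10 AM on July 24

Convert departure to UTC: 12:40 PM − 5:30 = 7:10 AM UTC on Jul 23.
Add 4 hours 5 minutes leg 1 → 11:15 AM UTC.
Add 4 hours 15 minutes layover in Halborough → 3:30 PM UTC.
Add 1 hour and 40 minutes leg 2 → 5:10 PM UTC.
Brisbane is UTC+10:00, so local arrival = 5:10 PM + 10:00 = 3:10 AM on Jul 24.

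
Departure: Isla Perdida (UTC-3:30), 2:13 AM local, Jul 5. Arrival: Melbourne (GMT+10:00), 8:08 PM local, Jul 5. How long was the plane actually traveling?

Melbourne is 13:30 ahead of Isla Perdida.
Clock-face elapsed time (ignoring zones) is 17 hours 55 minutes.
Actual elapsed = 17 hours 55 minutes − 13:30 = 4 hours 25 minutes.

4 hours 25 minutes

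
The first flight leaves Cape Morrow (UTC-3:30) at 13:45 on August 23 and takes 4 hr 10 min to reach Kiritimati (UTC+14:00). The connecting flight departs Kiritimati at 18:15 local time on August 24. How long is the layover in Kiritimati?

6 hours 50 minutes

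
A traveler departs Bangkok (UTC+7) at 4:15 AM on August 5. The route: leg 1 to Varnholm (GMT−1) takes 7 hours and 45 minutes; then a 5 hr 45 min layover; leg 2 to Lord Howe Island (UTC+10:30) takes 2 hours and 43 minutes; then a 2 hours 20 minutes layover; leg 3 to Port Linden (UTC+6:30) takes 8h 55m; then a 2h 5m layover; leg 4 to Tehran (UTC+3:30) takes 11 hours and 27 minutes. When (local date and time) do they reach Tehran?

5:45 PM on August 6

Convert departure to UTC: 4:15 AM − 7:00 = 9:15 PM UTC on Aug 4.
Add 7 hours 45 minutes leg 1 → 5:00 AM UTC (Aug 5).
Add 5 hours and 45 minutes layover in Varnholm → 10:45 AM UTC.
Add 2 hours 43 minutes leg 2 → 1:28 PM UTC.
Add 2 hours and 20 minutes layover in Lord Howe Island → 3:48 PM UTC.
Add 8 hours and 55 minutes leg 3 → 12:43 AM UTC (Aug 6).
Add 2 hours and 5 minutes layover in Port Linden → 2:48 AM UTC.
Add 11 hours 27 minutes leg 4 → 2:15 PM UTC.
Tehran is UTC+3:30, so local arrival = 2:15 PM + 3:30 = 5:45 PM on Aug 6.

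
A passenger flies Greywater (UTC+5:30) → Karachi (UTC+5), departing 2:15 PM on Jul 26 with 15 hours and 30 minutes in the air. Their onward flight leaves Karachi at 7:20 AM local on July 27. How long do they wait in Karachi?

2 hours 5 minutes

Convert departure to UTC: 2:15 PM − 5:30 = 8:45 AM UTC on Jul 26.
Add 15 hours 30 minutes flight time → 12:15 AM UTC (Jul 27).
Karachi is UTC+5:00, so local arrival = 12:15 AM + 5:00 = 5:15 AM on Jul 27.
Layover = 7:20 AM − 5:15 AM = 2 hours 5 minutes.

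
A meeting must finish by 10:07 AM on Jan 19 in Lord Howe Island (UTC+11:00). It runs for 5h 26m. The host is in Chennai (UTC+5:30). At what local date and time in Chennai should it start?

Target end time in UTC: 10:07 AM − 11:00 = 11:07 PM on Jan 18.
Subtract 5 hours and 26 minutes → start 5:41 PM UTC on Jan 18.
Chennai is UTC+5:30: 5:41 PM + 5:30 = 11:11 PM on Jan 18.

11:11 PM on January 18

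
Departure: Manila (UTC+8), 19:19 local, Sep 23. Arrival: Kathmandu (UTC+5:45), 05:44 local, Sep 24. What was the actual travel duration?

Departure in UTC: 19:19 − 8:00 = 11:19 on Sep 23.
Arrival in UTC: 05:44 − 5:45 = 23:59 on Sep 23.
Elapsed = 23:59 − 11:19 = 12 hours 40 minutes.

12 hours 40 minutes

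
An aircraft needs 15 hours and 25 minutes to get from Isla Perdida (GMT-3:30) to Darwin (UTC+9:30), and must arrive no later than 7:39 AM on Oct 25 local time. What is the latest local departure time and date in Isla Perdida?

3:14 AM on October 24

Target arrival in UTC: 7:39 AM − 9:30 = 10:09 PM on Oct 24.
Subtract 15 hours 25 minutes → departure 6:44 AM UTC on Oct 24.
Isla Perdida is UTC−3:30: 6:44 AM − 3:30 = 3:14 AM on Oct 24.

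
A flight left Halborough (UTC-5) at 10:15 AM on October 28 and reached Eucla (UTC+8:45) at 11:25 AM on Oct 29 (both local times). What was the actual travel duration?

Departure in UTC: 10:15 AM + 5:00 = 3:15 PM on Oct 28.
Arrival in UTC: 11:25 AM − 8:45 = 2:40 AM on Oct 29.
Elapsed = 2:40 AM − 3:15 PM (+1 day) = 11 hours 25 minutes.

11 hours 25 minutes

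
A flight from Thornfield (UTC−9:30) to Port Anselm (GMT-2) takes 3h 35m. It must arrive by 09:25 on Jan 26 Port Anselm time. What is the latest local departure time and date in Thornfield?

Target arrival in UTC: 09:25 + 2:00 = 11:25 on Jan 26.
Subtract 3 hours and 35 minutes → departure 07:50 UTC on Jan 26.
Thornfield is UTC−9:30: 07:50 − 9:30 = 22:20 on Jan 25.

22:20 on Jan 25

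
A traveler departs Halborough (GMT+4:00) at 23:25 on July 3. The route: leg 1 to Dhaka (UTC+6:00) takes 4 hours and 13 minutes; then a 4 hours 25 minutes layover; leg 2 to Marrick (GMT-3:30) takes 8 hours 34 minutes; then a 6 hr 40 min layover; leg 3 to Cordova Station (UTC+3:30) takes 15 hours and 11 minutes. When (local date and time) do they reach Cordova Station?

Convert departure to UTC: 23:25 − 4:00 = 19:25 UTC on Jul 3.
Add 4 hours and 13 minutes leg 1 → 23:38 UTC.
Add 4 hours and 25 minutes layover in Dhaka → 04:03 UTC (Jul 4).
Add 8 hours 34 minutes leg 2 → 12:37 UTC.
Add 6 hours and 40 minutes layover in Marrick → 19:17 UTC.
Add 15 hours and 11 minutes leg 3 → 10:28 UTC (Jul 5).
Cordova Station is UTC+3:30, so local arrival = 10:28 + 3:30 = 13:58 on Jul 5.

13:58 on July 5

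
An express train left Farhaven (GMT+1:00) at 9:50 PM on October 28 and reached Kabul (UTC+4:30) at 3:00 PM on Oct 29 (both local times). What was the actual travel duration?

Departure in UTC: 9:50 PM − 1:00 = 8:50 PM on Oct 28.
Arrival in UTC: 3:00 PM − 4:30 = 10:30 AM on Oct 29.
Elapsed = 10:30 AM − 8:50 PM (+1 day) = 13 hours 40 minutes.

13 hours 40 minutes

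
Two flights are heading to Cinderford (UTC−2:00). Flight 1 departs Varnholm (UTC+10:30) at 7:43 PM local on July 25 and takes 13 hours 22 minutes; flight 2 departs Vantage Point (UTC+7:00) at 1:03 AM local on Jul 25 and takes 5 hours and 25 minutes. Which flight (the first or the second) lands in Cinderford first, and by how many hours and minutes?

Flight 1 in UTC: 7:43 PM − 10:30 = 9:13 AM on Jul 25.
+13 hours 22 minutes → arrive 10:35 PM UTC on Jul 25.
Flight 2 in UTC: 1:03 AM − 7:00 = 6:03 PM on Jul 24.
+5 hours and 25 minutes → arrive 11:28 PM UTC on Jul 24.
Flight 2 lands earlier by 23 hours 7 minutes.

the second, by 23 hours 7 minutes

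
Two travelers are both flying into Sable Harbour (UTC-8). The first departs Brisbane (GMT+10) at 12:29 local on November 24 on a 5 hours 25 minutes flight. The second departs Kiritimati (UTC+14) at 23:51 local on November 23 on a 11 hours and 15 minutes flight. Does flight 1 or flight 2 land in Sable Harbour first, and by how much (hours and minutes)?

Flight 1 in UTC: 12:29 − 10:00 = 02:29 on Nov 24.
+5 hours and 25 minutes → arrive 07:54 UTC on Nov 24.
Flight 2 in UTC: 23:51 − 14:00 = 09:51 on Nov 23.
+11 hours and 15 minutes → arrive 21:06 UTC on Nov 23.
Flight 2 lands earlier by 10 hours 48 minutes.

the second, by 10 hours 48 minutes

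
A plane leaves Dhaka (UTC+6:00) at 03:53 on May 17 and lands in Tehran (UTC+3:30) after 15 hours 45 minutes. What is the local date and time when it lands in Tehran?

17:08 on May 17

Convert departure to UTC: 03:53 − 6:00 = 21:53 UTC on May 16.
Add 15 hours and 45 minutes travel time → 13:38 UTC (May 17).
Tehran is UTC+3:30, so local arrival = 13:38 + 3:30 = 17:08 on May 17.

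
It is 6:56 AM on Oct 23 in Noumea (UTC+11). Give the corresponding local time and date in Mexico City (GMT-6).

In UTC: 6:56 AM − 11:00 = 7:56 PM on Oct 22.
Mexico City is UTC−6:00: 7:56 PM − 6:00 = 1:56 PM on Oct 22.

1:56 PM on October 22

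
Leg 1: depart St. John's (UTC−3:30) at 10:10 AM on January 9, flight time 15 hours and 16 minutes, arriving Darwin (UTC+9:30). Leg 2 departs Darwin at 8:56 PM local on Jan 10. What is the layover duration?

Convert departure to UTC: 10:10 AM + 3:30 = 1:40 PM UTC on Jan 9.
Add 15 hours 16 minutes flight time → 4:56 AM UTC (Jan 10).
Darwin is UTC+9:30, so local arrival = 4:56 AM + 9:30 = 2:26 PM on Jan 10.
Layover = 8:56 PM − 2:26 PM = 6 hours 30 minutes.

6 hours 30 minutes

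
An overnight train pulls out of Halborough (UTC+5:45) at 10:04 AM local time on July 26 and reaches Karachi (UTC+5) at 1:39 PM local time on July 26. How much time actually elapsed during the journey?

4 hours 20 minutes

Departure in UTC: 10:04 AM − 5:45 = 4:19 AM on Jul 26.
Arrival in UTC: 1:39 PM − 5:00 = 8:39 AM on Jul 26.
Elapsed = 8:39 AM − 4:19 AM = 4 hours 20 minutes.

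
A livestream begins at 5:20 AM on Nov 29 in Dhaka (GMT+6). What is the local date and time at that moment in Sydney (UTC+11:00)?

10:20 AM on Nov 29

In UTC: 5:20 AM − 6:00 = 11:20 PM on Nov 28.
Sydney is UTC+11:00: 11:20 PM + 11:00 = 10:20 AM on Nov 29.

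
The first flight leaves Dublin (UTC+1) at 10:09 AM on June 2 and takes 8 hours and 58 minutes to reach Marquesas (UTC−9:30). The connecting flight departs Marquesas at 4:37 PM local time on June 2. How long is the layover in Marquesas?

8 hours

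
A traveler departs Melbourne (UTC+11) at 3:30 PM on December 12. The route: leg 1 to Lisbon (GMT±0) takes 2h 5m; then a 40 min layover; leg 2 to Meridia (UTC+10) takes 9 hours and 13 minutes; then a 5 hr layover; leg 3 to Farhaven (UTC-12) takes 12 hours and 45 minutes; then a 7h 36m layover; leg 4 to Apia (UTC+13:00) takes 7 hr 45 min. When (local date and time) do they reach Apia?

Convert departure to UTC: 3:30 PM − 11:00 = 4:30 AM UTC on Dec 12.
Add 2 hours 5 minutes leg 1 → 6:35 AM UTC.
Add 40 minutes layover in Lisbon → 7:15 AM UTC.
Add 9 hours and 13 minutes leg 2 → 4:28 PM UTC.
Add 5 hours layover in Meridia → 9:28 PM UTC.
Add 12 hours 45 minutes leg 3 → 10:13 AM UTC (Dec 13).
Add 7 hours 36 minutes layover in Farhaven → 5:49 PM UTC.
Add 7 hours 45 minutes leg 4 → 1:34 AM UTC (Dec 14).
Apia is UTC+13:00, so local arrival = 1:34 AM + 13:00 = 2:34 PM on Dec 14.

2:34 PM on December 14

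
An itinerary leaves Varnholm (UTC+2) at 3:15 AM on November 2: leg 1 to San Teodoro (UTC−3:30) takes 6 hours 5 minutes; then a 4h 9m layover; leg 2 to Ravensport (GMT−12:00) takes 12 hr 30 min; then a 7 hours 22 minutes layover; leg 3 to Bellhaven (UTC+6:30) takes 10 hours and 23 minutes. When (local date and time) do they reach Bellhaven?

12:14 AM on November 4

Convert departure to UTC: 3:15 AM − 2:00 = 1:15 AM UTC on Nov 2.
Add 6 hours 5 minutes leg 1 → 7:20 AM UTC.
Add 4 hours 9 minutes layover in San Teodoro → 11:29 AM UTC.
Add 12 hours and 30 minutes leg 2 → 11:59 PM UTC.
Add 7 hours and 22 minutes layover in Ravensport → 7:21 AM UTC (Nov 3).
Add 10 hours 23 minutes leg 3 → 5:44 PM UTC.
Bellhaven is UTC+6:30, so local arrival = 5:44 PM + 6:30 = 12:14 AM on Nov 4.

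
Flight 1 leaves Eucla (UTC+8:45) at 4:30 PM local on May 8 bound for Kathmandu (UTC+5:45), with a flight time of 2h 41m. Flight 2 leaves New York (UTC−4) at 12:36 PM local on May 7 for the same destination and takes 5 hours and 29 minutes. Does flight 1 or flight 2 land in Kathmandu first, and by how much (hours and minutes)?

Flight 1 in UTC: 4:30 PM − 8:45 = 7:45 AM on May 8.
+2 hours 41 minutes → arrive 10:26 AM UTC on May 8.
Flight 2 in UTC: 12:36 PM + 4:00 = 4:36 PM on May 7.
+5 hours and 29 minutes → arrive 10:05 PM UTC on May 7.
Flight 2 lands earlier by 12 hours 21 minutes.

the second, by 12 hours 21 minutes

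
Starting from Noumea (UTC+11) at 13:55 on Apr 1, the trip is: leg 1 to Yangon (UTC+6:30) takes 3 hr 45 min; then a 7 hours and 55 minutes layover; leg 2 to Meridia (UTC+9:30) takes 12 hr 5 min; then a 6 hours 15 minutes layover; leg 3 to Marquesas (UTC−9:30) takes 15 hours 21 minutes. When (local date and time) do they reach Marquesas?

14:46 on April 2

Convert departure to UTC: 13:55 − 11:00 = 02:55 UTC on Apr 1.
Add 3 hours 45 minutes leg 1 → 06:40 UTC.
Add 7 hours 55 minutes layover in Yangon → 14:35 UTC.
Add 12 hours and 5 minutes leg 2 → 02:40 UTC (Apr 2).
Add 6 hours 15 minutes layover in Meridia → 08:55 UTC.
Add 15 hours and 21 minutes leg 3 → 00:16 UTC (Apr 3).
Marquesas is UTC−9:30, so local arrival = 00:16 − 9:30 = 14:46 on Apr 2.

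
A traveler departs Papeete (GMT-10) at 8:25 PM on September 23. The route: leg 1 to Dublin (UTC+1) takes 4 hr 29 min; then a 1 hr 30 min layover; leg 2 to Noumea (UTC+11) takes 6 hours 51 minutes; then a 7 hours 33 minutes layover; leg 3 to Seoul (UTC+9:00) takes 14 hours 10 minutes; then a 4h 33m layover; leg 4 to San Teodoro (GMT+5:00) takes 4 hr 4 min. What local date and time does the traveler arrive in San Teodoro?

6:35 AM on September 26

Convert departure to UTC: 8:25 PM + 10:00 = 6:25 AM UTC on Sep 24.
Add 4 hours 29 minutes leg 1 → 10:54 AM UTC.
Add 1 hour and 30 minutes layover in Dublin → 12:24 PM UTC.
Add 6 hours and 51 minutes leg 2 → 7:15 PM UTC.
Add 7 hours 33 minutes layover in Noumea → 2:48 AM UTC (Sep 25).
Add 14 hours and 10 minutes leg 3 → 4:58 PM UTC.
Add 4 hours 33 minutes layover in Seoul → 9:31 PM UTC.
Add 4 hours and 4 minutes leg 4 → 1:35 AM UTC (Sep 26).
San Teodoro is UTC+5:00, so local arrival = 1:35 AM + 5:00 = 6:35 AM on Sep 26.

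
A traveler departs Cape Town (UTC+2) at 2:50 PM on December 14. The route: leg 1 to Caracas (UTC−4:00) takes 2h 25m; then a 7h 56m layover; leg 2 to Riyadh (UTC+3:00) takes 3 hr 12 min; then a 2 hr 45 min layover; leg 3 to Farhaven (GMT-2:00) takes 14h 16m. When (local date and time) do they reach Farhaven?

5:24 PM on December 15

Convert departure to UTC: 2:50 PM − 2:00 = 12:50 PM UTC on Dec 14.
Add 2 hours and 25 minutes leg 1 → 3:15 PM UTC.
Add 7 hours and 56 minutes layover in Caracas → 11:11 PM UTC.
Add 3 hours and 12 minutes leg 2 → 2:23 AM UTC (Dec 15).
Add 2 hours and 45 minutes layover in Riyadh → 5:08 AM UTC.
Add 14 hours and 16 minutes leg 3 → 7:24 PM UTC.
Farhaven is UTC−2:00, so local arrival = 7:24 PM − 2:00 = 5:24 PM on Dec 15.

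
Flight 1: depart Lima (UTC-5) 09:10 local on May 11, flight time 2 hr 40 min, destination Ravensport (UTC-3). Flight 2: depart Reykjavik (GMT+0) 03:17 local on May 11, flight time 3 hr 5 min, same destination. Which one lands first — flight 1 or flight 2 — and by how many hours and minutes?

Flight 1 in UTC: 09:10 + 5:00 = 14:10 on May 11.
+2 hours and 40 minutes → arrive 16:50 UTC on May 11.
Flight 2 departs at 03:17 UTC (May 11).
+3 hours 5 minutes → arrive 06:22 UTC on May 11.
Flight 2 lands earlier by 10 hours 28 minutes.

the second, by 10 hours 28 minutes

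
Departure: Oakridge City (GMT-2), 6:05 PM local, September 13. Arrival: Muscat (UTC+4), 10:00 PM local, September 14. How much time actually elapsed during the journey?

Muscat is 6:00 ahead of Oakridge City.
Clock-face elapsed time (ignoring zones) is 27 hours 55 minutes.
Actual elapsed = 27 hours 55 minutes − 6:00 = 21 hours 55 minutes.

21 hours 55 minutes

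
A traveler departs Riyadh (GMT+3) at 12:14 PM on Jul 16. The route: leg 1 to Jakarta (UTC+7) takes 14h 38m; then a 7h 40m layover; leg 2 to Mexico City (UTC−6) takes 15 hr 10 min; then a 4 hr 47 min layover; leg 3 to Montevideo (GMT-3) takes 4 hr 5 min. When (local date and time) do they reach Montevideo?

Convert departure to UTC: 12:14 PM − 3:00 = 9:14 AM UTC on Jul 16.
Add 14 hours 38 minutes leg 1 → 11:52 PM UTC.
Add 7 hours and 40 minutes layover in Jakarta → 7:32 AM UTC (Jul 17).
Add 15 hours and 10 minutes leg 2 → 10:42 PM UTC.
Add 4 hours and 47 minutes layover in Mexico City → 3:29 AM UTC (Jul 18).
Add 4 hours and 5 minutes leg 3 → 7:34 AM UTC.
Montevideo is UTC−3:00, so local arrival = 7:34 AM − 3:00 = 4:34 AM on Jul 18.

4:34 AM on Jul 18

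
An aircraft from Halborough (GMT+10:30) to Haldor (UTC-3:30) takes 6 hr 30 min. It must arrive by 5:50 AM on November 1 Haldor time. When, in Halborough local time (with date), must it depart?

Target arrival in UTC: 5:50 AM + 3:30 = 9:20 AM on Nov 1.
Subtract 6 hours and 30 minutes → departure 2:50 AM UTC on Nov 1.
Halborough is UTC+10:30: 2:50 AM + 10:30 = 1:20 PM on Nov 1.

1:20 PM on November 1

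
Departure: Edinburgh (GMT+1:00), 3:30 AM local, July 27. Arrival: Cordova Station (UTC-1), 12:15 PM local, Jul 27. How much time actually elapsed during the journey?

10 hours 45 minutes

Cordova Station is 2:00 behind Edinburgh.
Clock-face elapsed time (ignoring zones) is 8 hours 45 minutes.
Actual elapsed = 8 hours 45 minutes + 2:00 = 10 hours 45 minutes.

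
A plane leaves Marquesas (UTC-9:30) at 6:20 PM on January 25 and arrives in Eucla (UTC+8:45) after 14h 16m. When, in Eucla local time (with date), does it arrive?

Eucla is 18:15 ahead of Marquesas.
After 14 hours and 16 minutes it is 8:36 AM (Jan 26) in Marquesas.
Shift by the zone difference: 8:36 AM + 18:15 = 2:51 AM on Jan 27 in Eucla.

2:51 AM on January 27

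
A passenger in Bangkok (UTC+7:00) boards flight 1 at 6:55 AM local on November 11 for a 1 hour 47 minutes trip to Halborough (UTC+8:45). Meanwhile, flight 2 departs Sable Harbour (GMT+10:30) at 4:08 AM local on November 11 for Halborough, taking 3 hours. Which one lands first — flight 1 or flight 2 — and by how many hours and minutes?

the second, by 5 hours 4 minutes

Flight 1 in UTC: 6:55 AM − 7:00 = 11:55 PM on Nov 10.
+1 hour and 47 minutes → arrive 1:42 AM UTC on Nov 11.
Flight 2 in UTC: 4:08 AM − 10:30 = 5:38 PM on Nov 10.
+3 hours → arrive 8:38 PM UTC on Nov 10.
Flight 2 lands earlier by 5 hours 4 minutes.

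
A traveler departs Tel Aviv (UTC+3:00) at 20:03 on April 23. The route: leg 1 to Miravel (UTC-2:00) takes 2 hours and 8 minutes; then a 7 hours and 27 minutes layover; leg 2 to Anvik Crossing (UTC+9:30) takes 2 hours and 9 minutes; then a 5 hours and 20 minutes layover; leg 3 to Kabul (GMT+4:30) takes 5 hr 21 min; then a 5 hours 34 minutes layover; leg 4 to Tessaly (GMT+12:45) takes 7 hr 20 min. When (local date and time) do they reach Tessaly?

17:07 on Apr 25

Convert departure to UTC: 20:03 − 3:00 = 17:03 UTC on Apr 23.
Add 2 hours 8 minutes leg 1 → 19:11 UTC.
Add 7 hours and 27 minutes layover in Miravel → 02:38 UTC (Apr 24).
Add 2 hours 9 minutes leg 2 → 04:47 UTC.
Add 5 hours 20 minutes layover in Anvik Crossing → 10:07 UTC.
Add 5 hours and 21 minutes leg 3 → 15:28 UTC.
Add 5 hours and 34 minutes layover in Kabul → 21:02 UTC.
Add 7 hours and 20 minutes leg 4 → 04:22 UTC (Apr 25).
Tessaly is UTC+12:45, so local arrival = 04:22 + 12:45 = 17:07 on Apr 25.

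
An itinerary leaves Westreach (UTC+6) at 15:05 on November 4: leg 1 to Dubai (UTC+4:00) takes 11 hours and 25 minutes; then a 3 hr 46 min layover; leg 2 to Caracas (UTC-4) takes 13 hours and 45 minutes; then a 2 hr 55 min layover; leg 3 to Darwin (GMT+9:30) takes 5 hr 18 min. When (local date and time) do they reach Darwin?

Convert departure to UTC: 15:05 − 6:00 = 09:05 UTC on Nov 4.
Add 11 hours 25 minutes leg 1 → 20:30 UTC.
Add 3 hours and 46 minutes layover in Dubai → 00:16 UTC (Nov 5).
Add 13 hours and 45 minutes leg 2 → 14:01 UTC.
Add 2 hours 55 minutes layover in Caracas → 16:56 UTC.
Add 5 hours 18 minutes leg 3 → 22:14 UTC.
Darwin is UTC+9:30, so local arrival = 22:14 + 9:30 = 07:44 on Nov 6.

07:44 on November 6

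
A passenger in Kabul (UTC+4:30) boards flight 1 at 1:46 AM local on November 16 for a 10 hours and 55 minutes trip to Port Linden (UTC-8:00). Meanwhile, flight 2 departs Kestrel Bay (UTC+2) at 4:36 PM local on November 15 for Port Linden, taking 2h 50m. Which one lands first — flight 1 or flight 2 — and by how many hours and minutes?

Flight 1 in UTC: 1:46 AM − 4:30 = 9:16 PM on Nov 15.
+10 hours and 55 minutes → arrive 8:11 AM UTC on Nov 16.
Flight 2 in UTC: 4:36 PM − 2:00 = 2:36 PM on Nov 15.
+2 hours 50 minutes → arrive 5:26 PM UTC on Nov 15.
Flight 2 lands earlier by 14 hours 45 minutes.

the second, by 14 hours 45 minutes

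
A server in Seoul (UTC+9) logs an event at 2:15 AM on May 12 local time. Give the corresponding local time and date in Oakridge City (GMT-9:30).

7:45 AM on May 11

Oakridge City is 18:30 behind Seoul.
Shift by the zone difference: 2:15 AM − 18:30 = 7:45 AM on May 11 in Oakridge City.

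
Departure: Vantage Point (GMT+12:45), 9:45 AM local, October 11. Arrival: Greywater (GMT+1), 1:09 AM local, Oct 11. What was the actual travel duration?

3 hours 9 minutes

Departure in UTC: 9:45 AM − 12:45 = 9:00 PM on Oct 10.
Arrival in UTC: 1:09 AM − 1:00 = 12:09 AM on Oct 11.
Elapsed = 12:09 AM − 9:00 PM (+1 day) = 3 hours 9 minutes.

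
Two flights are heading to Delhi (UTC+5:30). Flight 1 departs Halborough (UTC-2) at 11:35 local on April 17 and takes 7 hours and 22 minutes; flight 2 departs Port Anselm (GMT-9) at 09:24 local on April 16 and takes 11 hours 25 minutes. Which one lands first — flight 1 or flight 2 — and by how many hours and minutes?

Flight 1 in UTC: 11:35 + 2:00 = 13:35 on Apr 17.
+7 hours and 22 minutes → arrive 20:57 UTC on Apr 17.
Flight 2 in UTC: 09:24 + 9:00 = 18:24 on Apr 16.
+11 hours and 25 minutes → arrive 05:49 UTC on Apr 17.
Flight 2 lands earlier by 15 hours 8 minutes.

the second, by 15 hours 8 minutes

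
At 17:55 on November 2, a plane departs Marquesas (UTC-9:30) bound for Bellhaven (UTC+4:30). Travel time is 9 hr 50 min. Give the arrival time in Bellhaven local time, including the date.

17:45 on November 3

Convert departure to UTC: 17:55 + 9:30 = 03:25 UTC on Nov 3.
Add 9 hours and 50 minutes travel time → 13:15 UTC.
Bellhaven is UTC+4:30, so local arrival = 13:15 + 4:30 = 17:45 on Nov 3.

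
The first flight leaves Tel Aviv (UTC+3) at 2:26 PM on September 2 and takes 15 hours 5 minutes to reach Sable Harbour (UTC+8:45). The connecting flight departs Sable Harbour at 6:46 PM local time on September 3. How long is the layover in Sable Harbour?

7 hours 30 minutes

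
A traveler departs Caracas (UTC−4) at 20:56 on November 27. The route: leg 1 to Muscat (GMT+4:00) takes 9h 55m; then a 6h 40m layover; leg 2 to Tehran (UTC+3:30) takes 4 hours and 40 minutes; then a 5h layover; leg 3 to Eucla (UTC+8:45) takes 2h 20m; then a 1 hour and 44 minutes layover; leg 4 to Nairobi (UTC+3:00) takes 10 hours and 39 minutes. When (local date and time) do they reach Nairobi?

20:54 on Nov 29

Convert departure to UTC: 20:56 + 4:00 = 00:56 UTC on Nov 28.
Add 9 hours and 55 minutes leg 1 → 10:51 UTC.
Add 6 hours 40 minutes layover in Muscat → 17:31 UTC.
Add 4 hours 40 minutes leg 2 → 22:11 UTC.
Add 5 hours layover in Tehran → 03:11 UTC (Nov 29).
Add 2 hours 20 minutes leg 3 → 05:31 UTC.
Add 1 hour and 44 minutes layover in Eucla → 07:15 UTC.
Add 10 hours 39 minutes leg 4 → 17:54 UTC.
Nairobi is UTC+3:00, so local arrival = 17:54 + 3:00 = 20:54 on Nov 29.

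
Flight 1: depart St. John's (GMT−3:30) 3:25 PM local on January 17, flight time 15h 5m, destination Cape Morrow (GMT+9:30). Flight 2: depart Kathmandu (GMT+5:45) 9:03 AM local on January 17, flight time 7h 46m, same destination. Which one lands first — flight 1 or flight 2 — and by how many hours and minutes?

Flight 1 in UTC: 3:25 PM + 3:30 = 6:55 PM on Jan 17.
+15 hours and 5 minutes → arrive 10:00 AM UTC on Jan 18.
Flight 2 in UTC: 9:03 AM − 5:45 = 3:18 AM on Jan 17.
+7 hours 46 minutes → arrive 11:04 AM UTC on Jan 17.
Flight 2 lands earlier by 22 hours 56 minutes.

the second, by 22 hours 56 minutes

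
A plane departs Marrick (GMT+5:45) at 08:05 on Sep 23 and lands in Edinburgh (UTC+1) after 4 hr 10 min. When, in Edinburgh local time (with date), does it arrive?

07:30 on September 23

Edinburgh is 4:45 behind Marrick.
After 4 hours and 10 minutes it is 12:15 in Marrick.
Shift by the zone difference: 12:15 − 4:45 = 07:30 on Sep 23 in Edinburgh.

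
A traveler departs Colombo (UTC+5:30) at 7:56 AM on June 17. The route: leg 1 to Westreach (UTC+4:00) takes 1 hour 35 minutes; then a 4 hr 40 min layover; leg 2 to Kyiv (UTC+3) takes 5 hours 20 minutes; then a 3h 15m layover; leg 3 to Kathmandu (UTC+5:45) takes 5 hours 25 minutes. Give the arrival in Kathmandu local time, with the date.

4:26 AM on Jun 18

Convert departure to UTC: 7:56 AM − 5:30 = 2:26 AM UTC on Jun 17.
Add 1 hour and 35 minutes leg 1 → 4:01 AM UTC.
Add 4 hours and 40 minutes layover in Westreach → 8:41 AM UTC.
Add 5 hours and 20 minutes leg 2 → 2:01 PM UTC.
Add 3 hours and 15 minutes layover in Kyiv → 5:16 PM UTC.
Add 5 hours and 25 minutes leg 3 → 10:41 PM UTC.
Kathmandu is UTC+5:45, so local arrival = 10:41 PM + 5:45 = 4:26 AM on Jun 18.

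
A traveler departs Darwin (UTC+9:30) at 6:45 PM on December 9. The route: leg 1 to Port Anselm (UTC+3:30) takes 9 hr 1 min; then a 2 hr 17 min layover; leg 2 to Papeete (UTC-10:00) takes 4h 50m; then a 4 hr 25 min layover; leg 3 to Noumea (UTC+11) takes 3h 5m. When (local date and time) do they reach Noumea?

7:53 PM on Dec 10

Convert departure to UTC: 6:45 PM − 9:30 = 9:15 AM UTC on Dec 9.
Add 9 hours and 1 minute leg 1 → 6:16 PM UTC.
Add 2 hours and 17 minutes layover in Port Anselm → 8:33 PM UTC.
Add 4 hours and 50 minutes leg 2 → 1:23 AM UTC (Dec 10).
Add 4 hours and 25 minutes layover in Papeete → 5:48 AM UTC.
Add 3 hours and 5 minutes leg 3 → 8:53 AM UTC.
Noumea is UTC+11:00, so local arrival = 8:53 AM + 11:00 = 7:53 PM on Dec 10.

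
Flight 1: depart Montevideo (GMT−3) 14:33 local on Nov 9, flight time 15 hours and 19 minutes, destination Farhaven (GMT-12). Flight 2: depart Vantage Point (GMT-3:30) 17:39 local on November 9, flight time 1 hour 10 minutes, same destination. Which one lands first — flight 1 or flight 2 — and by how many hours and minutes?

Flight 1 in UTC: 14:33 + 3:00 = 17:33 on Nov 9.
+15 hours and 19 minutes → arrive 08:52 UTC on Nov 10.
Flight 2 in UTC: 17:39 + 3:30 = 21:09 on Nov 9.
+1 hour and 10 minutes → arrive 22:19 UTC on Nov 9.
Flight 2 lands earlier by 10 hours 33 minutes.

the second, by 10 hours 33 minutes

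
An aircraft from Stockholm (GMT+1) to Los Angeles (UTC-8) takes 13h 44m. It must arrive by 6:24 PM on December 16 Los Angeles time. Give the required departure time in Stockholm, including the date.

Target arrival in UTC: 6:24 PM + 8:00 = 2:24 AM on Dec 17.
Subtract 13 hours 44 minutes → departure 12:40 PM UTC on Dec 16.
Stockholm is UTC+1:00: 12:40 PM + 1:00 = 1:40 PM on Dec 16.

1:40 PM on December 16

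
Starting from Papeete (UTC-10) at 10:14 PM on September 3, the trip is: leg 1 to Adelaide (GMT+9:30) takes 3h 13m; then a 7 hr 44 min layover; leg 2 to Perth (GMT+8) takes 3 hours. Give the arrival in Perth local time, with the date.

Convert departure to UTC: 10:14 PM + 10:00 = 8:14 AM UTC on Sep 4.
Add 3 hours and 13 minutes leg 1 → 11:27 AM UTC.
Add 7 hours 44 minutes layover in Adelaide → 7:11 PM UTC.
Add 3 hours leg 2 → 10:11 PM UTC.
Perth is UTC+8:00, so local arrival = 10:11 PM + 8:00 = 6:11 AM on Sep 5.

6:11 AM on September 5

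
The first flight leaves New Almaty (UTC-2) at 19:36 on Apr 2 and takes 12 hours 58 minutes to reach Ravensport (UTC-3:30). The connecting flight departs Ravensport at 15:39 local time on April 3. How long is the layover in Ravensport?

8 hours 35 minutes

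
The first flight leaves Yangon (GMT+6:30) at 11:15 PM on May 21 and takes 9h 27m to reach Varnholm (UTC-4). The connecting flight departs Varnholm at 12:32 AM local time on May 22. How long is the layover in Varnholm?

Convert departure to UTC: 11:15 PM − 6:30 = 4:45 PM UTC on May 21.
Add 9 hours 27 minutes flight time → 2:12 AM UTC (May 22).
Varnholm is UTC−4:00, so local arrival = 2:12 AM − 4:00 = 10:12 PM on May 21.
Layover = 12:32 AM − 10:12 PM (+1 day) = 2 hours 20 minutes.

2 hours 20 minutes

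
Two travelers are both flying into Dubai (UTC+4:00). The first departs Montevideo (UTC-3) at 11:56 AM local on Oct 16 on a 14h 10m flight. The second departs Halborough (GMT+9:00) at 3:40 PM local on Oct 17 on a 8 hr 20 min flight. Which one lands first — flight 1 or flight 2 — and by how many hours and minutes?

Flight 1 in UTC: 11:56 AM + 3:00 = 2:56 PM on Oct 16.
+14 hours 10 minutes → arrive 5:06 AM UTC on Oct 17.
Flight 2 in UTC: 3:40 PM − 9:00 = 6:40 AM on Oct 17.
+8 hours 20 minutes → arrive 3:00 PM UTC on Oct 17.
Flight 1 lands earlier by 9 hours 54 minutes.

the first, by 9 hours 54 minutes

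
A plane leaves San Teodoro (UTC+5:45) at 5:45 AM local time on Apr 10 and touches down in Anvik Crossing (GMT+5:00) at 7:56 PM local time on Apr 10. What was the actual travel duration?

Departure in UTC: 5:45 AM − 5:45 = 12:00 AM on Apr 10.
Arrival in UTC: 7:56 PM − 5:00 = 2:56 PM on Apr 10.
Elapsed = 2:56 PM − 12:00 AM = 14 hours 56 minutes.

14 hours 56 minutes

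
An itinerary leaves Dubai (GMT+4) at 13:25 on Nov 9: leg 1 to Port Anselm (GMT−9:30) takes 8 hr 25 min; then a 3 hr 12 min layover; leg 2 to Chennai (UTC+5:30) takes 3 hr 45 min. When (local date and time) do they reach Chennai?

Convert departure to UTC: 13:25 − 4:00 = 09:25 UTC on Nov 9.
Add 8 hours 25 minutes leg 1 → 17:50 UTC.
Add 3 hours and 12 minutes layover in Port Anselm → 21:02 UTC.
Add 3 hours and 45 minutes leg 2 → 00:47 UTC (Nov 10).
Chennai is UTC+5:30, so local arrival = 00:47 + 5:30 = 06:17 on Nov 10.

06:17 on November 10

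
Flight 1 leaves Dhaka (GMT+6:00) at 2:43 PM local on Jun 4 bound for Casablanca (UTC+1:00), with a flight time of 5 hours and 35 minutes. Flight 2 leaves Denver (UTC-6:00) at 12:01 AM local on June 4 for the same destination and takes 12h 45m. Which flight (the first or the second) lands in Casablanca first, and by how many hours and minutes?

Flight 1 in UTC: 2:43 PM − 6:00 = 8:43 AM on Jun 4.
+5 hours 35 minutes → arrive 2:18 PM UTC on Jun 4.
Flight 2 in UTC: 12:01 AM + 6:00 = 6:01 AM on Jun 4.
+12 hours and 45 minutes → arrive 6:46 PM UTC on Jun 4.
Flight 1 lands earlier by 4 hours 28 minutes.

the first, by 4 hours 28 minutes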